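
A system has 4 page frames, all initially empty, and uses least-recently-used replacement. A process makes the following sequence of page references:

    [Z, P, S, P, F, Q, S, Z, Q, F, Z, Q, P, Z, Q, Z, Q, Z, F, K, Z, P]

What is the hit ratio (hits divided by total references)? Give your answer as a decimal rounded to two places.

Z -> fault, frames [Z]
P -> fault, frames [Z, P]
S -> fault, frames [Z, P, S]
P -> hit
F -> fault, frames [Z, S, P, F]
Q -> fault, evict Z, frames [S, P, F, Q]
S -> hit
Z -> fault, evict P, frames [F, Q, S, Z]
Q -> hit
F -> hit
Z -> hit
Q -> hit
P -> fault, evict S, frames [F, Z, Q, P]
Z -> hit
Q -> hit
Z -> hit
Q -> hit
Z -> hit
F -> hit
K -> fault, evict P, frames [Q, Z, F, K]
Z -> hit
P -> fault, evict Q, frames [F, K, Z, P]
Hits: 13 of 22 references → 13/22 = 0.5909.

0.59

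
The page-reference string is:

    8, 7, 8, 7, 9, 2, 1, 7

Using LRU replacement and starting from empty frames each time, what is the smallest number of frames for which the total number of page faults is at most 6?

2

f=1: 8 faults
f=2: 6 faults
f=3: 6 faults
f=4: 5 faults
f=5: 5 faults
Smallest f with faults ≤ 6 is 2.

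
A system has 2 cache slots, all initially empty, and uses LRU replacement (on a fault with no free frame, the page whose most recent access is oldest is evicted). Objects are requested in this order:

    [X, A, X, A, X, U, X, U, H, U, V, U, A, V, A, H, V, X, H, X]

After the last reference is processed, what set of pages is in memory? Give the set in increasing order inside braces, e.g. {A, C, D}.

X: miss, frames [X]
A: miss, frames [X, A]
X: hit
A: hit
X: hit
U: miss, evict A, frames [X, U]
X: hit
U: hit
H: miss, evict X, frames [U, H]
U: hit
V: miss, evict H, frames [U, V]
U: hit
A: miss, evict V, frames [U, A]
V: miss, evict U, frames [A, V]
A: hit
H: miss, evict V, frames [A, H]
V: miss, evict A, frames [H, V]
X: miss, evict H, frames [V, X]
H: miss, evict V, frames [X, H]
X: hit

{H, X}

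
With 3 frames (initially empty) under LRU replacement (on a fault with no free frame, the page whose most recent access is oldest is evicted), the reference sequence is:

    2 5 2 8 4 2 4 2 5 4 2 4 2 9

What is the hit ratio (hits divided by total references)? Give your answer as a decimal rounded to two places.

0.57

2: miss, frames (2)
5: miss, frames (2 5)
2: hit
8: miss, frames (5 2 8)
4: miss, evict 5, frames (2 8 4)
2: hit
4: hit
2: hit
5: miss, evict 8, frames (4 2 5)
4: hit
2: hit
4: hit
2: hit
9: miss, evict 5, frames (4 2 9)
Hits: 8 of 14 references → 8/14 = 0.5714.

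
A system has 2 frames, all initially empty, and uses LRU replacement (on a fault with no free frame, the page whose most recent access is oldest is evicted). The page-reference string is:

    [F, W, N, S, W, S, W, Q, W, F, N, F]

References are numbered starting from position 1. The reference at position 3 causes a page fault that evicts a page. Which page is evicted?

pos 1: F → fault, frames [F]
pos 2: W → fault, frames [F, W]
pos 3: N → fault, evict F, frames [W, N]
At position 3, page F is evicted.

F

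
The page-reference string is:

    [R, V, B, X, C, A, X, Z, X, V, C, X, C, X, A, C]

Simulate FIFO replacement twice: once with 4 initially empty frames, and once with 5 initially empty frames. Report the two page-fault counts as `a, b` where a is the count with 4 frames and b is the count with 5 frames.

4 frames: F F F F F F . F . F . F F . F . → 11 faults.
5 frames: F F F F F F . F . F . . . . . . → 8 faults.
8 < 11: adding a frame reduced faults, as is typical.

11, 8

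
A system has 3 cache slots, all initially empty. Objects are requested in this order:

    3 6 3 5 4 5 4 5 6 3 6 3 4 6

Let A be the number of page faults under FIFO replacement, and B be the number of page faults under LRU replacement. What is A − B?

-1

Under FIFO: F F . F F . . . . F F . . . → 6 faults.
Under LRU: F F . F F . . . F F . . F . → 7 faults.
A − B = 6 − 7 = -1.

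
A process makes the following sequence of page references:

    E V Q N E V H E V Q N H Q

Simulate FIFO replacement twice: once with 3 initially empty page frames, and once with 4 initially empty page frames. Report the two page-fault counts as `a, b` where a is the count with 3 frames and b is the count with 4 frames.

9, 10

3 frames: F F F F F F F . . F F . . → 9 faults.
4 frames: F F F F . . F F F F F F . → 10 faults.
10 > 9: adding a frame increased faults — Belady's anomaly.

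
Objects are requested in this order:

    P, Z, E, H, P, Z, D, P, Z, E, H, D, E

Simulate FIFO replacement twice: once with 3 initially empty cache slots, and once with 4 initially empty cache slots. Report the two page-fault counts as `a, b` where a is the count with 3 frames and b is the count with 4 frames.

3 frames: F F F F F F F . . F F . . → 9 faults.
4 frames: F F F F . . F F F F F F . → 10 faults.
10 > 9: adding a frame increased faults — Belady's anomaly.

9, 10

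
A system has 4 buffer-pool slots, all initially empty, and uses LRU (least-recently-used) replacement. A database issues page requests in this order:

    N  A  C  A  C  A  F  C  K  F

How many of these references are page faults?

N: miss, frames (N)
A: miss, frames (N A)
C: miss, frames (N A C)
A: hit
C: hit
A: hit
F: miss, frames (N C A F)
C: hit
K: miss, evict N, frames (A F C K)
F: hit
Page faults: 5.

5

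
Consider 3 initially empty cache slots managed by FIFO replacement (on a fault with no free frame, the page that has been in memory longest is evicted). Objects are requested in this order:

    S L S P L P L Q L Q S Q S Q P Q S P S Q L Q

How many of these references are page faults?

6

S → miss, frames (S)
L → miss, frames (S L)
S → hit
P → miss, frames (S L P)
L → hit
P → hit
L → hit
Q → miss, evict S, frames (L P Q)
L → hit
Q → hit
S → miss, evict L, frames (P Q S)
Q → hit
S → hit
Q → hit
P → hit
Q → hit
S → hit
P → hit
S → hit
Q → hit
L → miss, evict P, frames (Q S L)
Q → hit
Page faults: 6.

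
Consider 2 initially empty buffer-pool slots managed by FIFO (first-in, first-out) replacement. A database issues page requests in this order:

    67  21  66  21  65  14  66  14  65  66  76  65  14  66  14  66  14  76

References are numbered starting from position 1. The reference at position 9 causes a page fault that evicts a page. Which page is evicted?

14

pos 1: 67: miss, frames (67)
pos 2: 21: miss, frames (67 21)
pos 3: 66: miss, evict 67, frames (21 66)
pos 4: 21: hit
pos 5: 65: miss, evict 21, frames (66 65)
pos 6: 14: miss, evict 66, frames (65 14)
pos 7: 66: miss, evict 65, frames (14 66)
pos 8: 14: hit
pos 9: 65: miss, evict 14, frames (66 65)
At position 9, page 14 is evicted.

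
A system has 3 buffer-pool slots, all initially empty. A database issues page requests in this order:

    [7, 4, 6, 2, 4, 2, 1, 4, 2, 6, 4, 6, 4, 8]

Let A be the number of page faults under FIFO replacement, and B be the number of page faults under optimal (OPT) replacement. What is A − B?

Under FIFO: F F F F . . F F . F . . . F → 8 faults.
Under OPT: F F F F . . F . . F . . . F → 7 faults.
A − B = 8 − 7 = 1.

1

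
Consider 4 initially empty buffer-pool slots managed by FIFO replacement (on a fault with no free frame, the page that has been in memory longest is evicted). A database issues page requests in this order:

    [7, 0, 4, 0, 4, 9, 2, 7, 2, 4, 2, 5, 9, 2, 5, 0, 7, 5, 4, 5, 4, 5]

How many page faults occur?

9

7 -> fault, frames [7]
0 -> fault, frames [7, 0]
4 -> fault, frames [7, 0, 4]
0 -> hit
4 -> hit
9 -> fault, frames [7, 0, 4, 9]
2 -> fault, evict 7, frames [0, 4, 9, 2]
7 -> fault, evict 0, frames [4, 9, 2, 7]
2 -> hit
4 -> hit
2 -> hit
5 -> fault, evict 4, frames [9, 2, 7, 5]
9 -> hit
2 -> hit
5 -> hit
0 -> fault, evict 9, frames [2, 7, 5, 0]
7 -> hit
5 -> hit
4 -> fault, evict 2, frames [7, 5, 0, 4]
5 -> hit
4 -> hit
5 -> hit
Page faults: 9.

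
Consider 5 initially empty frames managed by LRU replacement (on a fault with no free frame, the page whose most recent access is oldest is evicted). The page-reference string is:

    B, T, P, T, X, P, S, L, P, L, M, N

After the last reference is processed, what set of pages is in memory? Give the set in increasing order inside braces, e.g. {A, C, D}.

B → fault, frames [B]
T → fault, frames [B, T]
P → fault, frames [B, T, P]
T → hit
X → fault, frames [B, P, T, X]
P → hit
S → fault, frames [B, T, X, P, S]
L → fault, evict B, frames [T, X, P, S, L]
P → hit
L → hit
M → fault, evict T, frames [X, S, P, L, M]
N → fault, evict X, frames [S, P, L, M, N]

{L, M, N, P, S}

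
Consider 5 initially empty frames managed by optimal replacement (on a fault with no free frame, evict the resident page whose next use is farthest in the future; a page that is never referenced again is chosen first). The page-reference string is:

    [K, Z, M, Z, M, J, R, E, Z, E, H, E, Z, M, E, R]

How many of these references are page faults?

K -> fault, frames (K)
Z -> fault, frames (K Z)
M -> fault, frames (K Z M)
Z -> hit
M -> hit
J -> fault, frames (K Z M J)
R -> fault, frames (K Z M J R)
E -> fault, evict J, frames (K Z M R E)
Z -> hit
E -> hit
H -> fault, evict K, frames (Z M R E H)
E -> hit
Z -> hit
M -> hit
E -> hit
R -> hit
Page faults: 7.

7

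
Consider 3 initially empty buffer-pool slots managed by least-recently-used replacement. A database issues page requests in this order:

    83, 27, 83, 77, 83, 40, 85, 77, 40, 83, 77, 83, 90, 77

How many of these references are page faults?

83: fault, frames {83}
27: fault, frames {83,27}
83: hit
77: fault, frames {27,83,77}
83: hit
40: fault, evict 27, frames {77,83,40}
85: fault, evict 77, frames {83,40,85}
77: fault, evict 83, frames {40,85,77}
40: hit
83: fault, evict 85, frames {77,40,83}
77: hit
83: hit
90: fault, evict 40, frames {77,83,90}
77: hit
Page faults: 8.

8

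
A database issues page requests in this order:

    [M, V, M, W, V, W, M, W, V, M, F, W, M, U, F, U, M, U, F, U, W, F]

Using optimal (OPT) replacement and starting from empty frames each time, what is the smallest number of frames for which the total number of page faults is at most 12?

f=1: 22 faults
f=2: 12 faults
f=3: 6 faults
f=4: 5 faults
f=5: 5 faults
Smallest f with faults ≤ 12 is 2.

2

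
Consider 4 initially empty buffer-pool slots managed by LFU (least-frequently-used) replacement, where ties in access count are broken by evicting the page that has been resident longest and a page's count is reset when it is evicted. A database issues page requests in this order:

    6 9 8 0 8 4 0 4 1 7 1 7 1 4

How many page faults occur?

6 → miss, frames [6]
9 → miss, frames [6, 9]
8 → miss, frames [6, 9, 8]
0 → miss, frames [6, 9, 8, 0]
8 → hit
4 → miss, evict 6, frames [9, 8, 0, 4]
0 → hit
4 → hit
1 → miss, evict 9, frames [8, 0, 4, 1]
7 → miss, evict 1, frames [8, 0, 4, 7]
1 → miss, evict 7, frames [8, 0, 4, 1]
7 → miss, evict 1, frames [8, 0, 4, 7]
1 → miss, evict 7, frames [8, 0, 4, 1]
4 → hit
Page faults: 10.

10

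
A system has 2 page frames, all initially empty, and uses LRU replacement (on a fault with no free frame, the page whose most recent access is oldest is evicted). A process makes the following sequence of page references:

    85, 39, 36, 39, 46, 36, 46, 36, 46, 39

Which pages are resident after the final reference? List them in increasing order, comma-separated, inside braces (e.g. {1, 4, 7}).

{39, 46}

85 → fault, frames [85]
39 → fault, frames [85, 39]
36 → fault, evict 85, frames [39, 36]
39 → hit
46 → fault, evict 36, frames [39, 46]
36 → fault, evict 39, frames [46, 36]
46 → hit
36 → hit
46 → hit
39 → fault, evict 36, frames [46, 39]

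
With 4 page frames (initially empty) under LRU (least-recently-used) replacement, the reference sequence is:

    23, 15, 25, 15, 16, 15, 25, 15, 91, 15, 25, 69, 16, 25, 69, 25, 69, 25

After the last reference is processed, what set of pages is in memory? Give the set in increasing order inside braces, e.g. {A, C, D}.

{15, 16, 25, 69}

23 → miss, frames (23)
15 → miss, frames (23 15)
25 → miss, frames (23 15 25)
15 → hit
16 → miss, frames (23 25 15 16)
15 → hit
25 → hit
15 → hit
91 → miss, evict 23, frames (16 25 15 91)
15 → hit
25 → hit
69 → miss, evict 16, frames (91 15 25 69)
16 → miss, evict 91, frames (15 25 69 16)
25 → hit
69 → hit
25 → hit
69 → hit
25 → hit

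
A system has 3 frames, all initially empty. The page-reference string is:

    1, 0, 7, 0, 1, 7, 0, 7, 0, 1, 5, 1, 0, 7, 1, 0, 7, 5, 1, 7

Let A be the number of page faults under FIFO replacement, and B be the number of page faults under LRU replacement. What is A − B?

Under FIFO: F F F . . . . . . . F F F F . . . F F . → 9 faults.
Under LRU: F F F . . . . . . . F . . F . . . F F . → 7 faults.
A − B = 9 − 7 = 2.

2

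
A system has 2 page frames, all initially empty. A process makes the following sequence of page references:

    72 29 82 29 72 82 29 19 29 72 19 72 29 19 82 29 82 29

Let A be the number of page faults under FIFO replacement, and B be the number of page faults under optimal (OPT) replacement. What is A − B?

2

Under FIFO: F F F . F . F F . F . . F F F F . . → 11 faults.
Under OPT: F F F . F . F F . F . . F . F . . . → 9 faults.
A − B = 11 − 9 = 2.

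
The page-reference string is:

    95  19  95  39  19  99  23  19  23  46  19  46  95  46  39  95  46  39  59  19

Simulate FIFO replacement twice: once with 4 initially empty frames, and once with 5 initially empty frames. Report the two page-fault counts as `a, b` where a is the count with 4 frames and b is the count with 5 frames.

4 frames: F F . F . F F . . F F . F . F . . . F . → 10 faults.
5 frames: F F . F . F F . . F . . F . . . . . F F → 9 faults.
9 < 10: adding a frame reduced faults, as is typical.

10, 9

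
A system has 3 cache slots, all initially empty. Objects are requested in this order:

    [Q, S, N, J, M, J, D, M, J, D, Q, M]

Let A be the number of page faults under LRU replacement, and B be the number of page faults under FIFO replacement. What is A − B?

1

Under LRU: F F F F F . F . . . F F → 8 faults.
Under FIFO: F F F F F . F . . . F . → 7 faults.
A − B = 8 − 7 = 1.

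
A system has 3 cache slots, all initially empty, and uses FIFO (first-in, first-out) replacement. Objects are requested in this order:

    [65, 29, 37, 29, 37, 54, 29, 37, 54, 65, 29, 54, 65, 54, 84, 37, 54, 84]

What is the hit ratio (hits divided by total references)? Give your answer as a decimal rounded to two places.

65 -> miss, frames (65)
29 -> miss, frames (65 29)
37 -> miss, frames (65 29 37)
29 -> hit
37 -> hit
54 -> miss, evict 65, frames (29 37 54)
29 -> hit
37 -> hit
54 -> hit
65 -> miss, evict 29, frames (37 54 65)
29 -> miss, evict 37, frames (54 65 29)
54 -> hit
65 -> hit
54 -> hit
84 -> miss, evict 54, frames (65 29 84)
37 -> miss, evict 65, frames (29 84 37)
54 -> miss, evict 29, frames (84 37 54)
84 -> hit
Hits: 9 of 18 references → 9/18 = 0.5000.

0.50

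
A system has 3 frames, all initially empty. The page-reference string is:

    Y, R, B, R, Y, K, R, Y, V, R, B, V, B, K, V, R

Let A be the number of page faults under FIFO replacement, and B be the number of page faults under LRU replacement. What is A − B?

Under FIFO: F F F . . F . F F F F . . F F F → 11 faults.
Under LRU: F F F . . F . . F . F . . F . F → 8 faults.
A − B = 11 − 8 = 3.

3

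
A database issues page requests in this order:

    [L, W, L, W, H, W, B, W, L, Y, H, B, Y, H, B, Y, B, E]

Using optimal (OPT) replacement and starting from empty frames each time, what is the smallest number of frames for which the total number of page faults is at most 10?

2

f=1: 18 faults
f=2: 10 faults
f=3: 7 faults
f=4: 6 faults
f=5: 6 faults
f=6: 6 faults
Smallest f with faults ≤ 10 is 2.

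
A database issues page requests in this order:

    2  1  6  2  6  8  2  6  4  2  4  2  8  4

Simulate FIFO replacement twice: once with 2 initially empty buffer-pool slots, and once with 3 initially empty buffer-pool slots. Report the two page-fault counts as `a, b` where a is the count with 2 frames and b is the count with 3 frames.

10, 6

2 frames: F F F F . F . F F F . . F F → 10 faults.
3 frames: F F F . . F F . F . . . . . → 6 faults.
6 < 10: adding a frame reduced faults, as is typical.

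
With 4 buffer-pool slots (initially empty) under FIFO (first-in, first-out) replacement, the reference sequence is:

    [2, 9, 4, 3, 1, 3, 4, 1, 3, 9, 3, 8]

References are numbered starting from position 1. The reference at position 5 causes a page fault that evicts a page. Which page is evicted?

pos 1: 2 -> miss, frames {2}
pos 2: 9 -> miss, frames {2,9}
pos 3: 4 -> miss, frames {2,9,4}
pos 4: 3 -> miss, frames {2,9,4,3}
pos 5: 1 -> miss, evict 2, frames {9,4,3,1}
At position 5, page 2 is evicted.

2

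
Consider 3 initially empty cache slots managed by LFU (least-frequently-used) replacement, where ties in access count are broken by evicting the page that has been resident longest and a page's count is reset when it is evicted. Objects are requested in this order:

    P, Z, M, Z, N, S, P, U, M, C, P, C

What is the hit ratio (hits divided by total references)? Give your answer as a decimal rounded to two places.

0.17

P -> fault, frames {P}
Z -> fault, frames {P,Z}
M -> fault, frames {P,Z,M}
Z -> hit
N -> fault, evict P, frames {Z,M,N}
S -> fault, evict M, frames {Z,N,S}
P -> fault, evict N, frames {Z,S,P}
U -> fault, evict S, frames {Z,P,U}
M -> fault, evict P, frames {Z,U,M}
C -> fault, evict U, frames {Z,M,C}
P -> fault, evict M, frames {Z,C,P}
C -> hit
Hits: 2 of 12 references → 2/12 = 0.1667.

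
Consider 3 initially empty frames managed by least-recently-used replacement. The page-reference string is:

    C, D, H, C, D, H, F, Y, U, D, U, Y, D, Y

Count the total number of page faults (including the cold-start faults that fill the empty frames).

C → fault, frames (C)
D → fault, frames (C D)
H → fault, frames (C D H)
C → hit
D → hit
H → hit
F → fault, evict C, frames (D H F)
Y → fault, evict D, frames (H F Y)
U → fault, evict H, frames (F Y U)
D → fault, evict F, frames (Y U D)
U → hit
Y → hit
D → hit
Y → hit
Page faults: 7.

7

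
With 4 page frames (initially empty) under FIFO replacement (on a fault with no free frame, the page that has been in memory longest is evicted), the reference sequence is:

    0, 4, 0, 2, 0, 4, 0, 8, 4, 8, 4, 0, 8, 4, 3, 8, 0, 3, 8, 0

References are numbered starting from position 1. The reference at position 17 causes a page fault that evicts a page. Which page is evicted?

pos 1: 0 -> miss, frames (0)
pos 2: 4 -> miss, frames (0 4)
pos 3: 0 -> hit
pos 4: 2 -> miss, frames (0 4 2)
pos 5: 0 -> hit
pos 6: 4 -> hit
pos 7: 0 -> hit
pos 8: 8 -> miss, frames (0 4 2 8)
pos 9: 4 -> hit
pos 10: 8 -> hit
pos 11: 4 -> hit
pos 12: 0 -> hit
pos 13: 8 -> hit
pos 14: 4 -> hit
pos 15: 3 -> miss, evict 0, frames (4 2 8 3)
pos 16: 8 -> hit
pos 17: 0 -> miss, evict 4, frames (2 8 3 0)
At position 17, page 4 is evicted.

4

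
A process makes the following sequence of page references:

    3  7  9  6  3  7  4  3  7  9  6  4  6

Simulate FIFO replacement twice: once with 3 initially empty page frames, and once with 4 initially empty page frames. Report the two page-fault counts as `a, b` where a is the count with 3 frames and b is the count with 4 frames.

3 frames: F F F F F F F . . F F . . → 9 faults.
4 frames: F F F F . . F F F F F F . → 10 faults.
10 > 9: adding a frame increased faults — Belady's anomaly.

9, 10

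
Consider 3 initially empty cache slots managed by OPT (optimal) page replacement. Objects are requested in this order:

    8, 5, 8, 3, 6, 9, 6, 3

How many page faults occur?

5

8 -> fault, frames {8}
5 -> fault, frames {8,5}
8 -> hit
3 -> fault, frames {8,5,3}
6 -> fault, evict 5, frames {8,3,6}
9 -> fault, evict 8, frames {3,6,9}
6 -> hit
3 -> hit
Page faults: 5.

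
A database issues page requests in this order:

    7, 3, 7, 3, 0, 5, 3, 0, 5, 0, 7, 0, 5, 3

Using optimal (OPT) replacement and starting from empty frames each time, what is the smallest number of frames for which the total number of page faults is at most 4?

4

f=1: 14 faults
f=2: 8 faults
f=3: 6 faults
f=4: 4 faults
Smallest f with faults ≤ 4 is 4.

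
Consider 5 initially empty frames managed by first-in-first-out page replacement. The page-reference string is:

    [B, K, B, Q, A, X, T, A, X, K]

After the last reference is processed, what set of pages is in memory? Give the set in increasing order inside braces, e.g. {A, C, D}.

{A, K, Q, T, X}

B → miss, frames (B)
K → miss, frames (B K)
B → hit
Q → miss, frames (B K Q)
A → miss, frames (B K Q A)
X → miss, frames (B K Q A X)
T → miss, evict B, frames (K Q A X T)
A → hit
X → hit
K → hit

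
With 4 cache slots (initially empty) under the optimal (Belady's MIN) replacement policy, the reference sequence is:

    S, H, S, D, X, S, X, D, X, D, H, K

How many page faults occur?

5

S → miss, frames {S}
H → miss, frames {S,H}
S → hit
D → miss, frames {S,H,D}
X → miss, frames {S,H,D,X}
S → hit
X → hit
D → hit
X → hit
D → hit
H → hit
K → miss, evict X, frames {S,H,D,K}
Page faults: 5.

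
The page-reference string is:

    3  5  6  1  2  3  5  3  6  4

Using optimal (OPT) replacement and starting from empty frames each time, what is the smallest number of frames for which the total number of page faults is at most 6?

f=1: 10 faults
f=2: 8 faults
f=3: 7 faults
f=4: 6 faults
f=5: 6 faults
f=6: 6 faults
Smallest f with faults ≤ 6 is 4.

4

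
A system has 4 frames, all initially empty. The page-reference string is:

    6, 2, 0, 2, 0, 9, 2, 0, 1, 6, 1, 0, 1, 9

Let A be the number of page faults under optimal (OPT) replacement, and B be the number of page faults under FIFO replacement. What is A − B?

-1

Under OPT: F F F . . F . . F . . . . . → 5 faults.
Under FIFO: F F F . . F . . F F . . . . → 6 faults.
A − B = 5 − 6 = -1.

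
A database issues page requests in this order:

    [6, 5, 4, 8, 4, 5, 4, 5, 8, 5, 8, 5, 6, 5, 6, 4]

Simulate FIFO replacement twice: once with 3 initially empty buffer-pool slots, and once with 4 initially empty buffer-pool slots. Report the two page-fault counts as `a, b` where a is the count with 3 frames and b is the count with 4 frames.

3 frames: F F F F . . . . . . . . F F . F → 7 faults.
4 frames: F F F F . . . . . . . . . . . . → 4 faults.
4 < 7: adding a frame reduced faults, as is typical.

7, 4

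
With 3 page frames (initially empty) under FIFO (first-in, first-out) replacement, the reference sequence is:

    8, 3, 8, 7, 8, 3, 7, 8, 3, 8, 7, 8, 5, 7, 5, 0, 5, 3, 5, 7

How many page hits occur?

8: miss, frames {8}
3: miss, frames {8,3}
8: hit
7: miss, frames {8,3,7}
8: hit
3: hit
7: hit
8: hit
3: hit
8: hit
7: hit
8: hit
5: miss, evict 8, frames {3,7,5}
7: hit
5: hit
0: miss, evict 3, frames {7,5,0}
5: hit
3: miss, evict 7, frames {5,0,3}
5: hit
7: miss, evict 5, frames {0,3,7}
Hits: 13.

13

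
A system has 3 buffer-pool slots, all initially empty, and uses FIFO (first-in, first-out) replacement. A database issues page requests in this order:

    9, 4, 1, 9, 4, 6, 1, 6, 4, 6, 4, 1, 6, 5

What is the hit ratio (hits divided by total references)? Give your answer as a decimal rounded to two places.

9 → fault, frames [9]
4 → fault, frames [9, 4]
1 → fault, frames [9, 4, 1]
9 → hit
4 → hit
6 → fault, evict 9, frames [4, 1, 6]
1 → hit
6 → hit
4 → hit
6 → hit
4 → hit
1 → hit
6 → hit
5 → fault, evict 4, frames [1, 6, 5]
Hits: 9 of 14 references → 9/14 = 0.6429.

0.64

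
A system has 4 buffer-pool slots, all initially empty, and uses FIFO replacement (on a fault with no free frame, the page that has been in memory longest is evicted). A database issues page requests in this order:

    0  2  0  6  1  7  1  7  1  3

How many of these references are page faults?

6

0: fault, frames [0]
2: fault, frames [0, 2]
0: hit
6: fault, frames [0, 2, 6]
1: fault, frames [0, 2, 6, 1]
7: fault, evict 0, frames [2, 6, 1, 7]
1: hit
7: hit
1: hit
3: fault, evict 2, frames [6, 1, 7, 3]
Page faults: 6.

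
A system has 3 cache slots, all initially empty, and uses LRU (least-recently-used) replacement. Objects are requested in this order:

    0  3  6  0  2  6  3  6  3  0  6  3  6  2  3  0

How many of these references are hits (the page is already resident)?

8

0 -> miss, frames [0]
3 -> miss, frames [0, 3]
6 -> miss, frames [0, 3, 6]
0 -> hit
2 -> miss, evict 3, frames [6, 0, 2]
6 -> hit
3 -> miss, evict 0, frames [2, 6, 3]
6 -> hit
3 -> hit
0 -> miss, evict 2, frames [6, 3, 0]
6 -> hit
3 -> hit
6 -> hit
2 -> miss, evict 0, frames [3, 6, 2]
3 -> hit
0 -> miss, evict 6, frames [2, 3, 0]
Hits: 8.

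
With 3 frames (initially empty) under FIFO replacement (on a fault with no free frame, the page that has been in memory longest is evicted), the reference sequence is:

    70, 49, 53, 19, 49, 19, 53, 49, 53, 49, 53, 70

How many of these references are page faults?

5

70: miss, frames [70]
49: miss, frames [70, 49]
53: miss, frames [70, 49, 53]
19: miss, evict 70, frames [49, 53, 19]
49: hit
19: hit
53: hit
49: hit
53: hit
49: hit
53: hit
70: miss, evict 49, frames [53, 19, 70]
Page faults: 5.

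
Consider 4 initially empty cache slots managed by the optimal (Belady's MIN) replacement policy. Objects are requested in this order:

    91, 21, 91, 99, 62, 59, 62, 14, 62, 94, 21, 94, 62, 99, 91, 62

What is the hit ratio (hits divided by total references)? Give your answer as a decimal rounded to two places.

0.50

91: fault, frames (91)
21: fault, frames (91 21)
91: hit
99: fault, frames (91 21 99)
62: fault, frames (91 21 99 62)
59: fault, evict 91, frames (21 99 62 59)
62: hit
14: fault, evict 59, frames (21 99 62 14)
62: hit
94: fault, evict 14, frames (21 99 62 94)
21: hit
94: hit
62: hit
99: hit
91: fault, evict 94, frames (21 99 62 91)
62: hit
Hits: 8 of 16 references → 8/16 = 0.5000.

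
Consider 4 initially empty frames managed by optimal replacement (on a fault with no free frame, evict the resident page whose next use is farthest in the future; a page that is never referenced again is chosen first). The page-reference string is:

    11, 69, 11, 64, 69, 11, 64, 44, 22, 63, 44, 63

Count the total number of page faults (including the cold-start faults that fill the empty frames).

11 → miss, frames {11}
69 → miss, frames {11,69}
11 → hit
64 → miss, frames {11,69,64}
69 → hit
11 → hit
64 → hit
44 → miss, frames {11,69,64,44}
22 → miss, evict 64, frames {11,69,44,22}
63 → miss, evict 22, frames {11,69,44,63}
44 → hit
63 → hit
Page faults: 6.

6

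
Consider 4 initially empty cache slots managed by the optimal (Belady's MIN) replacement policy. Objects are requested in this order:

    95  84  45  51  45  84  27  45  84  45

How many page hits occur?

95 → fault, frames (95)
84 → fault, frames (95 84)
45 → fault, frames (95 84 45)
51 → fault, frames (95 84 45 51)
45 → hit
84 → hit
27 → fault, evict 51, frames (95 84 45 27)
45 → hit
84 → hit
45 → hit
Hits: 5.

5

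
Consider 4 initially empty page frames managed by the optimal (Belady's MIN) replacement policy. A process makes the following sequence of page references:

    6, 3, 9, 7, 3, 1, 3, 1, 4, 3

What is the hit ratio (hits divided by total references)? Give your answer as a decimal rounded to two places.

6 -> fault, frames [6]
3 -> fault, frames [6, 3]
9 -> fault, frames [6, 3, 9]
7 -> fault, frames [6, 3, 9, 7]
3 -> hit
1 -> fault, evict 7, frames [6, 3, 9, 1]
3 -> hit
1 -> hit
4 -> fault, evict 1, frames [6, 3, 9, 4]
3 -> hit
Hits: 4 of 10 references → 4/10 = 0.4000.

0.40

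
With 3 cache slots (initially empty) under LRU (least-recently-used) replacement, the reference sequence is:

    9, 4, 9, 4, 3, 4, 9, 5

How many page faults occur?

9 -> fault, frames (9)
4 -> fault, frames (9 4)
9 -> hit
4 -> hit
3 -> fault, frames (9 4 3)
4 -> hit
9 -> hit
5 -> fault, evict 3, frames (4 9 5)
Page faults: 4.

4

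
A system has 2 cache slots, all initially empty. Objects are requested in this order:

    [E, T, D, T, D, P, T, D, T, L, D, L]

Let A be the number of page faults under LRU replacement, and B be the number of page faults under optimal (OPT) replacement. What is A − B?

2

Under LRU: F F F . . F F F . F F . → 8 faults.
Under OPT: F F F . . F . F . F . . → 6 faults.
A − B = 8 − 6 = 2.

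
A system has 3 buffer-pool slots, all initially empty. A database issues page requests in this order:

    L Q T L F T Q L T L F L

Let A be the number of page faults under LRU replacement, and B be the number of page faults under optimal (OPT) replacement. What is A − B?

2

Under LRU: F F F . F . F F . . F . → 7 faults.
Under OPT: F F F . F . . F . . . . → 5 faults.
A − B = 7 − 5 = 2.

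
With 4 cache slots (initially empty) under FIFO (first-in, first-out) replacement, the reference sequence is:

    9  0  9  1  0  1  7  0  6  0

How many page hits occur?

9: fault, frames {9}
0: fault, frames {9,0}
9: hit
1: fault, frames {9,0,1}
0: hit
1: hit
7: fault, frames {9,0,1,7}
0: hit
6: fault, evict 9, frames {0,1,7,6}
0: hit
Hits: 5.

5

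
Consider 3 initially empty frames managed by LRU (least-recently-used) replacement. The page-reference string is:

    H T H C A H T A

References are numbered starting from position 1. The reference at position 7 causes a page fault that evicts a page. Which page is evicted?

C

pos 1: H: fault, frames (H)
pos 2: T: fault, frames (H T)
pos 3: H: hit
pos 4: C: fault, frames (T H C)
pos 5: A: fault, evict T, frames (H C A)
pos 6: H: hit
pos 7: T: fault, evict C, frames (A H T)
At position 7, page C is evicted.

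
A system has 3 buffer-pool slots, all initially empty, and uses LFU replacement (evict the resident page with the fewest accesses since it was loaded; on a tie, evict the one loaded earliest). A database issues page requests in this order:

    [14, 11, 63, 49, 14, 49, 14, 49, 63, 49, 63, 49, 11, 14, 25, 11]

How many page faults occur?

9

14: miss, frames {14}
11: miss, frames {14,11}
63: miss, frames {14,11,63}
49: miss, evict 14, frames {11,63,49}
14: miss, evict 11, frames {63,49,14}
49: hit
14: hit
49: hit
63: hit
49: hit
63: hit
49: hit
11: miss, evict 14, frames {63,49,11}
14: miss, evict 11, frames {63,49,14}
25: miss, evict 14, frames {63,49,25}
11: miss, evict 25, frames {63,49,11}
Page faults: 9.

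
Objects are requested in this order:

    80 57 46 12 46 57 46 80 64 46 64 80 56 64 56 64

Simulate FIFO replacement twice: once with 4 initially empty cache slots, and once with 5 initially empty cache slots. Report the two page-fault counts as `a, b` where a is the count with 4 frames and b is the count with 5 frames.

4 frames: F F F F . . . . F . . F F . . . → 7 faults.
5 frames: F F F F . . . . F . . . F . . . → 6 faults.
6 < 7: adding a frame reduced faults, as is typical.

7, 6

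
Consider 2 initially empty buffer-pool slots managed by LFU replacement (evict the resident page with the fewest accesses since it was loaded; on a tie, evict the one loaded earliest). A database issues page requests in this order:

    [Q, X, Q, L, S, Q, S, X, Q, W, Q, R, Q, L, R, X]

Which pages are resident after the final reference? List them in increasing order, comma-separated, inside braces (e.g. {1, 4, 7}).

{Q, X}

Q: miss, frames [Q]
X: miss, frames [Q, X]
Q: hit
L: miss, evict X, frames [Q, L]
S: miss, evict L, frames [Q, S]
Q: hit
S: hit
X: miss, evict S, frames [Q, X]
Q: hit
W: miss, evict X, frames [Q, W]
Q: hit
R: miss, evict W, frames [Q, R]
Q: hit
L: miss, evict R, frames [Q, L]
R: miss, evict L, frames [Q, R]
X: miss, evict R, frames [Q, X]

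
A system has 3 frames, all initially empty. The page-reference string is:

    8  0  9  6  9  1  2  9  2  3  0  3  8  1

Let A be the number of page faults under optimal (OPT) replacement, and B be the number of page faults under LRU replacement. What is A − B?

Under OPT: F F F F . F F . . F . . F F → 9 faults.
Under LRU: F F F F . F F . . F F . F F → 10 faults.
A − B = 9 − 10 = -1.

-1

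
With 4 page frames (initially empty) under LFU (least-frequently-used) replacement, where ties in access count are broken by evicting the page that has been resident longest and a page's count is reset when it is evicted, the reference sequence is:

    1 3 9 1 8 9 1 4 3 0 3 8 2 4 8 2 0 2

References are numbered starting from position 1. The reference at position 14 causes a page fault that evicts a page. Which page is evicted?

pos 1: 1 -> fault, frames (1)
pos 2: 3 -> fault, frames (1 3)
pos 3: 9 -> fault, frames (1 3 9)
pos 4: 1 -> hit
pos 5: 8 -> fault, frames (1 3 9 8)
pos 6: 9 -> hit
pos 7: 1 -> hit
pos 8: 4 -> fault, evict 3, frames (1 9 8 4)
pos 9: 3 -> fault, evict 8, frames (1 9 4 3)
pos 10: 0 -> fault, evict 4, frames (1 9 3 0)
pos 11: 3 -> hit
pos 12: 8 -> fault, evict 0, frames (1 9 3 8)
pos 13: 2 -> fault, evict 8, frames (1 9 3 2)
pos 14: 4 -> fault, evict 2, frames (1 9 3 4)
At position 14, page 2 is evicted.

2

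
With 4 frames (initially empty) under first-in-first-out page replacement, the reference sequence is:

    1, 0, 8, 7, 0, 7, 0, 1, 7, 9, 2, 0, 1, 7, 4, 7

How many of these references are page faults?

10

1 -> fault, frames [1]
0 -> fault, frames [1, 0]
8 -> fault, frames [1, 0, 8]
7 -> fault, frames [1, 0, 8, 7]
0 -> hit
7 -> hit
0 -> hit
1 -> hit
7 -> hit
9 -> fault, evict 1, frames [0, 8, 7, 9]
2 -> fault, evict 0, frames [8, 7, 9, 2]
0 -> fault, evict 8, frames [7, 9, 2, 0]
1 -> fault, evict 7, frames [9, 2, 0, 1]
7 -> fault, evict 9, frames [2, 0, 1, 7]
4 -> fault, evict 2, frames [0, 1, 7, 4]
7 -> hit
Page faults: 10.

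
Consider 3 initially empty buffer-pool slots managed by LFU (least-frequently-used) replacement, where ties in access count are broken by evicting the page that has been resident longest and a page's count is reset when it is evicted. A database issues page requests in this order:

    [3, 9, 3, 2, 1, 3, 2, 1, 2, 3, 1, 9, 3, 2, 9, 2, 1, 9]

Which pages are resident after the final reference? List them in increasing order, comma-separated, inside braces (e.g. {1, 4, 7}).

3 -> fault, frames [3]
9 -> fault, frames [3, 9]
3 -> hit
2 -> fault, frames [3, 9, 2]
1 -> fault, evict 9, frames [3, 2, 1]
3 -> hit
2 -> hit
1 -> hit
2 -> hit
3 -> hit
1 -> hit
9 -> fault, evict 2, frames [3, 1, 9]
3 -> hit
2 -> fault, evict 9, frames [3, 1, 2]
9 -> fault, evict 2, frames [3, 1, 9]
2 -> fault, evict 9, frames [3, 1, 2]
1 -> hit
9 -> fault, evict 2, frames [3, 1, 9]

{1, 3, 9}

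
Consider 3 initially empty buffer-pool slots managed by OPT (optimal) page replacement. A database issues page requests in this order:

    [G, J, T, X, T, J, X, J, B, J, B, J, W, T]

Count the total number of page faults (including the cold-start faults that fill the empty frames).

G -> miss, frames [G]
J -> miss, frames [G, J]
T -> miss, frames [G, J, T]
X -> miss, evict G, frames [J, T, X]
T -> hit
J -> hit
X -> hit
J -> hit
B -> miss, evict X, frames [J, T, B]
J -> hit
B -> hit
J -> hit
W -> miss, evict B, frames [J, T, W]
T -> hit
Page faults: 6.

6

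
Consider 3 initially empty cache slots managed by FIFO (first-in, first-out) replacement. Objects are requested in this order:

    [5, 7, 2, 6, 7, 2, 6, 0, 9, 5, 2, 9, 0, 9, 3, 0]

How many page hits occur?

5 -> miss, frames [5]
7 -> miss, frames [5, 7]
2 -> miss, frames [5, 7, 2]
6 -> miss, evict 5, frames [7, 2, 6]
7 -> hit
2 -> hit
6 -> hit
0 -> miss, evict 7, frames [2, 6, 0]
9 -> miss, evict 2, frames [6, 0, 9]
5 -> miss, evict 6, frames [0, 9, 5]
2 -> miss, evict 0, frames [9, 5, 2]
9 -> hit
0 -> miss, evict 9, frames [5, 2, 0]
9 -> miss, evict 5, frames [2, 0, 9]
3 -> miss, evict 2, frames [0, 9, 3]
0 -> hit
Hits: 5.

5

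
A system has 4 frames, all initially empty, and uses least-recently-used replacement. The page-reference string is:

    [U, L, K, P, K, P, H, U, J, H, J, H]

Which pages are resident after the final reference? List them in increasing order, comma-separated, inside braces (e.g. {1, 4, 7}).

{H, J, P, U}

U: miss, frames [U]
L: miss, frames [U, L]
K: miss, frames [U, L, K]
P: miss, frames [U, L, K, P]
K: hit
P: hit
H: miss, evict U, frames [L, K, P, H]
U: miss, evict L, frames [K, P, H, U]
J: miss, evict K, frames [P, H, U, J]
H: hit
J: hit
H: hit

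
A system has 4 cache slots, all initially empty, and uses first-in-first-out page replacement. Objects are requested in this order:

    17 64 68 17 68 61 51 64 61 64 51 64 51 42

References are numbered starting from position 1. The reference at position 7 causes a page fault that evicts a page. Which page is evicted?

pos 1: 17 -> fault, frames (17)
pos 2: 64 -> fault, frames (17 64)
pos 3: 68 -> fault, frames (17 64 68)
pos 4: 17 -> hit
pos 5: 68 -> hit
pos 6: 61 -> fault, frames (17 64 68 61)
pos 7: 51 -> fault, evict 17, frames (64 68 61 51)
At position 7, page 17 is evicted.

17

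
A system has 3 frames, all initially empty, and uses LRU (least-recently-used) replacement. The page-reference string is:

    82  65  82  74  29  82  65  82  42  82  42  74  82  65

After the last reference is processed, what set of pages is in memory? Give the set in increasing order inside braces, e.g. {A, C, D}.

82 → fault, frames [82]
65 → fault, frames [82, 65]
82 → hit
74 → fault, frames [65, 82, 74]
29 → fault, evict 65, frames [82, 74, 29]
82 → hit
65 → fault, evict 74, frames [29, 82, 65]
82 → hit
42 → fault, evict 29, frames [65, 82, 42]
82 → hit
42 → hit
74 → fault, evict 65, frames [82, 42, 74]
82 → hit
65 → fault, evict 42, frames [74, 82, 65]

{65, 74, 82}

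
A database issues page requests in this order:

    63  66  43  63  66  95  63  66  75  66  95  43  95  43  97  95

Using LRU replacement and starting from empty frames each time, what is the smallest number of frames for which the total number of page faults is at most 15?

f=1: 16 faults
f=2: 13 faults
f=3: 8 faults
f=4: 7 faults
f=5: 6 faults
f=6: 6 faults
Smallest f with faults ≤ 15 is 2.

2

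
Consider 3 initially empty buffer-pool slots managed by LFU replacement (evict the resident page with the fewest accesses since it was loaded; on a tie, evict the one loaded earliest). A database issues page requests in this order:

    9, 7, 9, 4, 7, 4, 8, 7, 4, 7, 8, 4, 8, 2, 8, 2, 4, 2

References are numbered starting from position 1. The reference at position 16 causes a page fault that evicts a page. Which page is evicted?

pos 1: 9 -> miss, frames (9)
pos 2: 7 -> miss, frames (9 7)
pos 3: 9 -> hit
pos 4: 4 -> miss, frames (9 7 4)
pos 5: 7 -> hit
pos 6: 4 -> hit
pos 7: 8 -> miss, evict 9, frames (7 4 8)
pos 8: 7 -> hit
pos 9: 4 -> hit
pos 10: 7 -> hit
pos 11: 8 -> hit
pos 12: 4 -> hit
pos 13: 8 -> hit
pos 14: 2 -> miss, evict 8, frames (7 4 2)
pos 15: 8 -> miss, evict 2, frames (7 4 8)
pos 16: 2 -> miss, evict 8, frames (7 4 2)
At position 16, page 8 is evicted.

8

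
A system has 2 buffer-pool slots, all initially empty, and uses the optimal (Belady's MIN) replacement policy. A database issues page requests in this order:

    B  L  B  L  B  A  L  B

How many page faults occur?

B: fault, frames (B)
L: fault, frames (B L)
B: hit
L: hit
B: hit
A: fault, evict B, frames (L A)
L: hit
B: fault, evict A, frames (L B)
Page faults: 4.

4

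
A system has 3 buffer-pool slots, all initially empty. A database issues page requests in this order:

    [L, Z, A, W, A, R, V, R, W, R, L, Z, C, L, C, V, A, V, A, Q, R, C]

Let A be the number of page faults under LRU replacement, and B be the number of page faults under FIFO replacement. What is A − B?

Under LRU: F F F F . F F . F . F F F . . F F . . F F F → 15 faults.
Under FIFO: F F F F . F F . . . F F F . . F F . . F F F → 14 faults.
A − B = 15 − 14 = 1.

1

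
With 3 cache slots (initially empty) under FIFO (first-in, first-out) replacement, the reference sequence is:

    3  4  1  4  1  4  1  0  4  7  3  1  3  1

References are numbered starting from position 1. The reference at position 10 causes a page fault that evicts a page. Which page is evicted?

pos 1: 3 -> fault, frames {3}
pos 2: 4 -> fault, frames {3,4}
pos 3: 1 -> fault, frames {3,4,1}
pos 4: 4 -> hit
pos 5: 1 -> hit
pos 6: 4 -> hit
pos 7: 1 -> hit
pos 8: 0 -> fault, evict 3, frames {4,1,0}
pos 9: 4 -> hit
pos 10: 7 -> fault, evict 4, frames {1,0,7}
At position 10, page 4 is evicted.

4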